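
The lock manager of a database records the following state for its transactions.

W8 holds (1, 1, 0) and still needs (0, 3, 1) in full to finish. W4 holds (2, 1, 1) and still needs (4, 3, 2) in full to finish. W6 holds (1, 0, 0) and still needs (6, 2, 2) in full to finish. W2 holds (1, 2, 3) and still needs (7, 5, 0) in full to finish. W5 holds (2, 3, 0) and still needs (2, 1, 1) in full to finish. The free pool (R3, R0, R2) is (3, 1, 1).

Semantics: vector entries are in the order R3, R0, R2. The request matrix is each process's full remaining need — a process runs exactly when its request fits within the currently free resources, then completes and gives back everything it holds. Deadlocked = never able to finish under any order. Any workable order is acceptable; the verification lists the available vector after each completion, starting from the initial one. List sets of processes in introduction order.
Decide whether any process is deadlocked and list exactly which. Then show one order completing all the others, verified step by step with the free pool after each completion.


Deadlocked: W4, W6 and W2.
Key observation: after W5, W8 the pool peaks at (6, 5, 1), and each blocked process is short somewhere: W4 on R2; W6 on R2; W2 on R3.
A valid finishing order for the others: W5, W8. Verifying each step:
  pool = (3, 1, 1)
  run W5 (needs (2, 1, 1), free (3, 1, 1)); after release of (2, 3, 0) the pool is (5, 4, 1)
  run W8 (needs (0, 3, 1), free (5, 4, 1)); after release of (1, 1, 0) the pool is (6, 5, 1)
The blocked processes can never fit:
  blocked: W4 wants (4, 3, 2), pool (6, 5, 1) — not enough R2
  blocked: W6 wants (6, 2, 2), pool (6, 5, 1) — not enough R2
  blocked: W2 wants (7, 5, 0), pool (6, 5, 1) — not enough R3


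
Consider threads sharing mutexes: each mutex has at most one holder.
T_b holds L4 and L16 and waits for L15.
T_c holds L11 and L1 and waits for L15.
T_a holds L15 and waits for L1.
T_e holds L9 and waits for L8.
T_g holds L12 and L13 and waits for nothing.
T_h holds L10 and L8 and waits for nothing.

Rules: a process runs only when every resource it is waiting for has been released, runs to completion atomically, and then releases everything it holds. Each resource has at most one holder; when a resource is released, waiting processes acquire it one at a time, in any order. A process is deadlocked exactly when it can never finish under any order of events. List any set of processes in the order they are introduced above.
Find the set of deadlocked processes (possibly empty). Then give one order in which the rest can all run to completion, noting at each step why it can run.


Deadlocked: T_b, T_c and T_a.
Key observation: the knot is the closed ring of waits T_a -> T_c -> T_a; T_b waits into the deadlock from upstream.
One completion order for the rest: T_h, T_e, T_g.
Verifying each step:
  T_h waits on nothing -> runs at once and releases L10 and L8
  T_e: everything it awaited (L8) is free; runs, freeing L9
  T_g waits on nothing -> runs at once and releases L12 and L13


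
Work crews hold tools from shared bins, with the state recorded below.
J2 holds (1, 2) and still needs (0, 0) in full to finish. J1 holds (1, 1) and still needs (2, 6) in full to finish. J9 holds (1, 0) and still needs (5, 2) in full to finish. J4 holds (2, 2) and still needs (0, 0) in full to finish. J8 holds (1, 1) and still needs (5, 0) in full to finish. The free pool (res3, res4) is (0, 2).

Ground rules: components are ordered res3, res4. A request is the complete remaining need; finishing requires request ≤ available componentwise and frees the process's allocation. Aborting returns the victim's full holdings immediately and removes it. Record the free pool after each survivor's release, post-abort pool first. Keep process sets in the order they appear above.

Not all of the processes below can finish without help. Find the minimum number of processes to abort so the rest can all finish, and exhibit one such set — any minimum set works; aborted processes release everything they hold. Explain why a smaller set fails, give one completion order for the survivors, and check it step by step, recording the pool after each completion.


Abort J8.
Key observation: J9 could never have finished before the abort; with (1, 1) returned by J8, it fits at step 4.
Why nothing smaller works: aborting no one leaves the state deadlocked as given.
The survivors complete as J4, J2, J1, J9. Check, step by step (starting from the post-abort pool):
  pool = (1, 3)
  J4 needs (0, 0) <= (1, 3) -> finishes; pool += (2, 2) = (3, 5)
  J2 needs (0, 0) <= (3, 5) -> finishes; pool += (1, 2) = (4, 7)
  J1 needs (2, 6) <= (4, 7) -> finishes; pool += (1, 1) = (5, 8)
  J9 needs (5, 2) <= (5, 8) -> finishes; pool += (1, 0) = (6, 8)


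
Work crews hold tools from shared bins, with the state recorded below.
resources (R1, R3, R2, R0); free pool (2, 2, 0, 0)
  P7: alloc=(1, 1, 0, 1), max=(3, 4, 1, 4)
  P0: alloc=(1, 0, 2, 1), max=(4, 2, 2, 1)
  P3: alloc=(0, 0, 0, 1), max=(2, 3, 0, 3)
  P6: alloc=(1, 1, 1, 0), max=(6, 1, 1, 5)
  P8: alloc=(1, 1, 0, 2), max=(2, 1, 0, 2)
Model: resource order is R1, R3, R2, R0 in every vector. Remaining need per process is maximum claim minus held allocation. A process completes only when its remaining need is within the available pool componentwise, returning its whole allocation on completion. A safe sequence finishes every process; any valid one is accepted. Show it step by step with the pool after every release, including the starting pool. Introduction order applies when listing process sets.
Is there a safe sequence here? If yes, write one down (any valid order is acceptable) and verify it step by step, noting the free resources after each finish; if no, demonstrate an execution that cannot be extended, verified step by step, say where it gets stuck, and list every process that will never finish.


SAFE. One safe sequence: P8, P3, P0, P7, P6.
Key observation: P3 marks the first exact bind of the order: its need (2, 3, 0, 2) fits the free (3, 3, 0, 2) with zero slack on a requested resource.
Verifying each step:
  pool = (2, 2, 0, 0)
  P8: need (1, 0, 0, 0) fits (2, 2, 0, 0); releases (1, 1, 0, 2), pool now (3, 3, 0, 2)
  P3: need (2, 3, 0, 2) fits (3, 3, 0, 2); releases (0, 0, 0, 1), pool now (3, 3, 0, 3)
  P0: need (3, 2, 0, 0) fits (3, 3, 0, 3); releases (1, 0, 2, 1), pool now (4, 3, 2, 4)
  P7: need (2, 3, 1, 3) fits (4, 3, 2, 4); releases (1, 1, 0, 1), pool now (5, 4, 2, 5)
  P6: need (5, 0, 0, 5) fits (5, 4, 2, 5); releases (1, 1, 1, 0), pool now (6, 5, 3, 5)


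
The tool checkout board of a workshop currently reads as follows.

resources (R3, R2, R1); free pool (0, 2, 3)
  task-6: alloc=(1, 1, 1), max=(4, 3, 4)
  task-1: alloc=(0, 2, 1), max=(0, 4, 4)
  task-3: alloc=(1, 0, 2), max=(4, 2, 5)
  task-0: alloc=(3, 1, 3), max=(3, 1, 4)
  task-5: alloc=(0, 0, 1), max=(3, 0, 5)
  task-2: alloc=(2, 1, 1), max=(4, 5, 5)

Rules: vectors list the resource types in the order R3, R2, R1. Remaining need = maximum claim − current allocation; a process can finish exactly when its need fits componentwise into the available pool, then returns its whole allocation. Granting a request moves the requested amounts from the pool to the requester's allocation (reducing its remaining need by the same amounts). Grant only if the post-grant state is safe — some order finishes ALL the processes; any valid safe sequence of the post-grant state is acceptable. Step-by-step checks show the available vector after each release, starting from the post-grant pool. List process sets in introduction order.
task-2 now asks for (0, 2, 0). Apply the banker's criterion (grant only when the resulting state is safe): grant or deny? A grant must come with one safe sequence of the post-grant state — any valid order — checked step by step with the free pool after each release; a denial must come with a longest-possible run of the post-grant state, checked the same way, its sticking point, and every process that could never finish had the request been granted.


DENY — the pretend-granted state is unsafe.
Key observation: the pool after task-0, task-5 is (3, 1, 7); every surviving request exceeds it in R2, so progress ends there.
Pretend the grant happened; the run task-0, task-5 goes as far as possible. Verifying each step:
  pool = (0, 0, 3)
  task-0: need (0, 0, 1) fits (0, 0, 3); releases (3, 1, 3), pool now (3, 1, 6)
  task-5: need (3, 0, 4) fits (3, 1, 6); releases (0, 0, 1), pool now (3, 1, 7)
  task-6 still needs (3, 2, 3) but only (3, 1, 7) is free — short on R2
  task-1 still needs (0, 2, 3) but only (3, 1, 7) is free — short on R2
  task-3 still needs (3, 2, 3) but only (3, 1, 7) is free — short on R2
  task-2 still needs (2, 2, 4) but only (3, 1, 7) is free — short on R2
Processes that could never finish after the grant: task-6, task-1, task-3 and task-2.


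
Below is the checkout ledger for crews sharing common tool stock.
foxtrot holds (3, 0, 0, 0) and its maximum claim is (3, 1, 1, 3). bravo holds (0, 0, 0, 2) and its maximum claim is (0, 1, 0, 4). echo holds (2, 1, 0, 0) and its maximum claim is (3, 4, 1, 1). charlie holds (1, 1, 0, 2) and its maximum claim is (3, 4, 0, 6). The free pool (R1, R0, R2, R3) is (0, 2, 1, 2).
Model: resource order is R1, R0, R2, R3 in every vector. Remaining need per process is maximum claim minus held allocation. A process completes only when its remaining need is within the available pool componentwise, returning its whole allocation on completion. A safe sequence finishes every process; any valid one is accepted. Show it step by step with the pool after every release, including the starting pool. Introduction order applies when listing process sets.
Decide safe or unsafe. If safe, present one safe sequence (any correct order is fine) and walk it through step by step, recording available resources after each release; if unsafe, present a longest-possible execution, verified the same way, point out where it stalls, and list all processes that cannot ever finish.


The state is UNSAFE.
Key observation: the pool after bravo, foxtrot is (3, 2, 1, 4); every surviving request exceeds it in R0, so progress ends there.
Going as far as possible: bravo, foxtrot; after that, nothing fits. Walking it through:
  pool = (0, 2, 1, 2)
  bravo needs (0, 1, 0, 2) <= (0, 2, 1, 2) -> finishes; pool += (0, 0, 0, 2) = (0, 2, 1, 4)
  foxtrot needs (0, 1, 1, 3) <= (0, 2, 1, 4) -> finishes; pool += (3, 0, 0, 0) = (3, 2, 1, 4)
  blocked: echo wants (1, 3, 1, 1), pool (3, 2, 1, 4) — not enough R0
  blocked: charlie wants (2, 3, 0, 4), pool (3, 2, 1, 4) — not enough R0
Never able to finish: echo and charlie.


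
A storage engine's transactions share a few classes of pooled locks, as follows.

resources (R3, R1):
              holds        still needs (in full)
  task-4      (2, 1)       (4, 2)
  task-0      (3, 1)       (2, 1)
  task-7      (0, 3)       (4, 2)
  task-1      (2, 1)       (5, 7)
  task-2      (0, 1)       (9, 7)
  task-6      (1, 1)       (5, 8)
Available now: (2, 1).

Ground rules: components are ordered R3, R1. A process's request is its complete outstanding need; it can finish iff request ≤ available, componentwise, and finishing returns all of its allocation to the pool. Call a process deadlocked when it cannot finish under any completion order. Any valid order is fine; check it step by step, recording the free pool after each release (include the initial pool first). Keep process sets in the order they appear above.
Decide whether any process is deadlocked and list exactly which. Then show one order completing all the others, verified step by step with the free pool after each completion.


Deadlocked set: task-1, task-2 and task-6.
Key observation: even finishing task-0, task-4, task-7 leaves just (7, 6) free — too little R1 for any of the remaining processes.
The rest can finish in the order task-0, task-4, task-7. Check, step by step:
  pool = (2, 1)
  task-0: need (2, 1) fits (2, 1); releases (3, 1), pool now (5, 2)
  task-4: need (4, 2) fits (5, 2); releases (2, 1), pool now (7, 3)
  task-7: need (4, 2) fits (7, 3); releases (0, 3), pool now (7, 6)
The stuck group stays short no matter what:
  task-1 still needs (5, 7) but only (7, 6) is free — short on R1
  task-2 still needs (9, 7) but only (7, 6) is free — short on R3 and R1
  task-6 still needs (5, 8) but only (7, 6) is free — short on R1


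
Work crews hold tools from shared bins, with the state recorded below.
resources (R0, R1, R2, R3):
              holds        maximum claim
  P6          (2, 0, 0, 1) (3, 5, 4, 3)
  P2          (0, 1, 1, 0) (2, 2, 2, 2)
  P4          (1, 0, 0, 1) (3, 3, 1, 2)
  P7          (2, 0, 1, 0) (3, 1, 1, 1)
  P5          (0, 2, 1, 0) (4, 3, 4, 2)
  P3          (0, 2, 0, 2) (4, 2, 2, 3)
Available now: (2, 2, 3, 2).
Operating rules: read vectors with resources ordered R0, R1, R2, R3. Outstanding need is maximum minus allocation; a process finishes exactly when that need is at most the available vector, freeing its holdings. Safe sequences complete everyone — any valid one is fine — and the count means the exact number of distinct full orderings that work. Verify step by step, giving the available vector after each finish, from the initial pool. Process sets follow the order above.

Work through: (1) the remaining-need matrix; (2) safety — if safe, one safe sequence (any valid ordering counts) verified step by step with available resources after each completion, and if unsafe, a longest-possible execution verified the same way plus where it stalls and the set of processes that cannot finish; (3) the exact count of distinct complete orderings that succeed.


(1) Need matrix, components ordered R0, R1, R2, R3:
  P6: (1, 5, 4, 2)
  P2: (2, 1, 1, 2)
  P4: (2, 3, 1, 1)
  P7: (1, 1, 0, 1)
  P5: (4, 1, 3, 2)
  P3: (4, 0, 2, 1)
(2) SAFE. One safe sequence: P7, P5, P2, P3, P4, P6.
Key observation: reading the order forward, P5 is the first process whose need (4, 1, 3, 2) meets the free pool (4, 2, 4, 2) exactly on a resource it requests.
Verifying each step:
  pool = (2, 2, 3, 2)
  P7: need (1, 1, 0, 1) fits (2, 2, 3, 2); releases (2, 0, 1, 0), pool now (4, 2, 4, 2)
  P5: need (4, 1, 3, 2) fits (4, 2, 4, 2); releases (0, 2, 1, 0), pool now (4, 4, 5, 2)
  P2: need (2, 1, 1, 2) fits (4, 4, 5, 2); releases (0, 1, 1, 0), pool now (4, 5, 6, 2)
  P3: need (4, 0, 2, 1) fits (4, 5, 6, 2); releases (0, 2, 0, 2), pool now (4, 7, 6, 4)
  P4: need (2, 3, 1, 1) fits (4, 7, 6, 4); releases (1, 0, 0, 1), pool now (5, 7, 6, 5)
  P6: need (1, 5, 4, 2) fits (5, 7, 6, 5); releases (2, 0, 0, 1), pool now (7, 7, 6, 6)
(3) Precisely 68 of the possible complete orderings are safe sequences.


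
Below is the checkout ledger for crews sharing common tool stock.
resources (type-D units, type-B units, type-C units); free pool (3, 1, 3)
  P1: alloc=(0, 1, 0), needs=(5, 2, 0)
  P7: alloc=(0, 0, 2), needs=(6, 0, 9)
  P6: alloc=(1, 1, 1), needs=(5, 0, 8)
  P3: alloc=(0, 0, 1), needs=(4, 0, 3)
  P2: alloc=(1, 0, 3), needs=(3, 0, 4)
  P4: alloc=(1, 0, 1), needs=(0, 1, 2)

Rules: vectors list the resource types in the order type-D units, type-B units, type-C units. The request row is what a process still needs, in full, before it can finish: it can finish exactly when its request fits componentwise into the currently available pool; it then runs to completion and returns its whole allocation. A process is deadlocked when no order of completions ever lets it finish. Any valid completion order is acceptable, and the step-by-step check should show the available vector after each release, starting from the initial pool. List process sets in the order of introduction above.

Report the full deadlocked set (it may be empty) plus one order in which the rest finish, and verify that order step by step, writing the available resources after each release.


Nothing here is deadlocked.
Key observation: no deadlock: P4 fits now, and the freed resources carry the rest through.
The rest can finish in the order P4, P2, P3, P6, P1, P7. Step-by-step check:
  pool = (3, 1, 3)
  run P4 (needs (0, 1, 2), free (3, 1, 3)); after release of (1, 0, 1) the pool is (4, 1, 4)
  run P2 (needs (3, 0, 4), free (4, 1, 4)); after release of (1, 0, 3) the pool is (5, 1, 7)
  run P3 (needs (4, 0, 3), free (5, 1, 7)); after release of (0, 0, 1) the pool is (5, 1, 8)
  run P6 (needs (5, 0, 8), free (5, 1, 8)); after release of (1, 1, 1) the pool is (6, 2, 9)
  run P1 (needs (5, 2, 0), free (6, 2, 9)); after release of (0, 1, 0) the pool is (6, 3, 9)
  run P7 (needs (6, 0, 9), free (6, 3, 9)); after release of (0, 0, 2) the pool is (6, 3, 11)


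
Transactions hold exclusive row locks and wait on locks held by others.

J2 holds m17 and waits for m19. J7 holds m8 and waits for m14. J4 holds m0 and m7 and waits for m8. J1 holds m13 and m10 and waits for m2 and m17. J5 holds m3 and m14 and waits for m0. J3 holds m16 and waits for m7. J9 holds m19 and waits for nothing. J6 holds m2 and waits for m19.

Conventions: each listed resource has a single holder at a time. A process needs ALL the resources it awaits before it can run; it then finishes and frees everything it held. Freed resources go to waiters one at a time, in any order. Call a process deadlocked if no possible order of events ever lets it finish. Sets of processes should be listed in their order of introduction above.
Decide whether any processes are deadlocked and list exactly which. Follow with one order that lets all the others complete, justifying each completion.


Deadlocked: J7, J4, J5 and J3.
Key observation: J7 -> J5 -> J4 -> J7 is a circular wait — nothing in it can go first; J3 waits into the deadlock from upstream.
The rest can finish in the order J9, J6, J2, J1.
Walking it through:
  J9 waits on nothing -> runs at once and releases m19
  run J6 (all its waits — m19 — are resolved); releases m2
  run J2 (all its waits — m19 — are resolved); releases m17
  run J1 (all its waits — m2 and m17 — are resolved); releases m13 and m10


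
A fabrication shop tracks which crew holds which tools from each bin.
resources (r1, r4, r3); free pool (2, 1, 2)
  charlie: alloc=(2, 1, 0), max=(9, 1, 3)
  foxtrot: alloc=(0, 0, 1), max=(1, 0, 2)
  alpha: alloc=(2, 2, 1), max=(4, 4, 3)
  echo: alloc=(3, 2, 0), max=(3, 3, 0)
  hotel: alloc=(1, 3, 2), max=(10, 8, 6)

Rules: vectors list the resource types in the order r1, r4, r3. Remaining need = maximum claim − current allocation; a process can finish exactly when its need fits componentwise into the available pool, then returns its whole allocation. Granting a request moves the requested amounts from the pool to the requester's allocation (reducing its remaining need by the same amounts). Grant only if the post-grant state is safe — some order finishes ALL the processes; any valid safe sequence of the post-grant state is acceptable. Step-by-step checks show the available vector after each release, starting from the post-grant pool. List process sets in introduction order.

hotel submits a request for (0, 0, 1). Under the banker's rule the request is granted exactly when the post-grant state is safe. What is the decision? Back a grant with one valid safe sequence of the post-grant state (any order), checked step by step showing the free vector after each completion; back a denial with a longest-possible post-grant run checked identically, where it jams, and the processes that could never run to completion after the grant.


GRANT — the state after the grant stays safe, e.g. via foxtrot, echo, alpha, charlie, hotel.
Key observation: the transfer keeps a workable pool ((2, 1, 1)); foxtrot starts the safe sequence.
Step-by-step check of the post-grant state:
  pool = (2, 1, 1)
  run foxtrot (needs (1, 0, 1), free (2, 1, 1)); after release of (0, 0, 1) the pool is (2, 1, 2)
  run echo (needs (0, 1, 0), free (2, 1, 2)); after release of (3, 2, 0) the pool is (5, 3, 2)
  run alpha (needs (2, 2, 2), free (5, 3, 2)); after release of (2, 2, 1) the pool is (7, 5, 3)
  run charlie (needs (7, 0, 3), free (7, 5, 3)); after release of (2, 1, 0) the pool is (9, 6, 3)
  run hotel (needs (9, 5, 3), free (9, 6, 3)); after release of (1, 3, 3) the pool is (10, 9, 6)


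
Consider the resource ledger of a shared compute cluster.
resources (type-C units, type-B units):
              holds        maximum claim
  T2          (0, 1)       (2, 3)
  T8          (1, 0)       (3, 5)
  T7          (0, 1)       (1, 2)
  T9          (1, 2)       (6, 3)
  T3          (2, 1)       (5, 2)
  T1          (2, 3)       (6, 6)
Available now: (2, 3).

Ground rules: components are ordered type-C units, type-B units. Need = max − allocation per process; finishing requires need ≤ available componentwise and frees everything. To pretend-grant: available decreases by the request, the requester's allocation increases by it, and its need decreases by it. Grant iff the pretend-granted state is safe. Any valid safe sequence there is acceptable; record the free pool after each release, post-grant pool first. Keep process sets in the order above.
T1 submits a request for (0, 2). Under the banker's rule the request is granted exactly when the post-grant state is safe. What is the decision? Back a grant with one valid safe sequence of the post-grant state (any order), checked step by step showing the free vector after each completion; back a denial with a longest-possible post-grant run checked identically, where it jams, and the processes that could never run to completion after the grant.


DENY: after the grant no complete ordering would exist.
Key observation: after T7, T2 the pool peaks at (2, 3), and each blocked process is short somewhere: T8 on type-B units; T9 on type-C units; T3 on type-C units; T1 on type-C units.
Pretend the grant happened; the run T7, T2 goes as far as possible. Walking it through:
  pool = (2, 1)
  T7: need (1, 1) fits (2, 1); releases (0, 1), pool now (2, 2)
  T2: need (2, 2) fits (2, 2); releases (0, 1), pool now (2, 3)
  blocked: T8 wants (2, 5), pool (2, 3) — not enough type-B units
  blocked: T9 wants (5, 1), pool (2, 3) — not enough type-C units
  blocked: T3 wants (3, 1), pool (2, 3) — not enough type-C units
  blocked: T1 wants (4, 1), pool (2, 3) — not enough type-C units
Post-grant, the permanently blocked set is T8, T9, T3 and T1.


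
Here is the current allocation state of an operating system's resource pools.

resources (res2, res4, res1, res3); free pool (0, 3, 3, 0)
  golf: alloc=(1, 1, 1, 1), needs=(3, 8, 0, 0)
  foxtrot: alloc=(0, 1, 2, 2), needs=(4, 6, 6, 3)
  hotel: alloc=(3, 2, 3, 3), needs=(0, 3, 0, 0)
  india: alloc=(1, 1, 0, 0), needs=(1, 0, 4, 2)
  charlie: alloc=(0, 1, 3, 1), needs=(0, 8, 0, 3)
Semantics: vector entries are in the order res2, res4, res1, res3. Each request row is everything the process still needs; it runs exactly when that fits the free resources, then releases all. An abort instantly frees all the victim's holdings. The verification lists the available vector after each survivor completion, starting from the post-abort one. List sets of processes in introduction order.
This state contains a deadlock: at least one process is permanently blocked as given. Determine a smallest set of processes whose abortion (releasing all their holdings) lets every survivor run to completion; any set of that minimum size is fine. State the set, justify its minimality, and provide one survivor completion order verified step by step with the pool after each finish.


The answer: abort charlie.
Key observation: golf had no path to completion before; after the abort of charlie ((0, 1, 3, 1) returned), step 4 is where it fits.
Minimality: the empty abort set fails — the state is deadlocked as it stands.
Survivors finish in the order: hotel, india, foxtrot, golf. Walking it through (pool after the aborts first):
  pool = (0, 4, 6, 1)
  hotel needs (0, 3, 0, 0) <= (0, 4, 6, 1) -> finishes; pool += (3, 2, 3, 3) = (3, 6, 9, 4)
  india needs (1, 0, 4, 2) <= (3, 6, 9, 4) -> finishes; pool += (1, 1, 0, 0) = (4, 7, 9, 4)
  foxtrot needs (4, 6, 6, 3) <= (4, 7, 9, 4) -> finishes; pool += (0, 1, 2, 2) = (4, 8, 11, 6)
  golf needs (3, 8, 0, 0) <= (4, 8, 11, 6) -> finishes; pool += (1, 1, 1, 1) = (5, 9, 12, 7)


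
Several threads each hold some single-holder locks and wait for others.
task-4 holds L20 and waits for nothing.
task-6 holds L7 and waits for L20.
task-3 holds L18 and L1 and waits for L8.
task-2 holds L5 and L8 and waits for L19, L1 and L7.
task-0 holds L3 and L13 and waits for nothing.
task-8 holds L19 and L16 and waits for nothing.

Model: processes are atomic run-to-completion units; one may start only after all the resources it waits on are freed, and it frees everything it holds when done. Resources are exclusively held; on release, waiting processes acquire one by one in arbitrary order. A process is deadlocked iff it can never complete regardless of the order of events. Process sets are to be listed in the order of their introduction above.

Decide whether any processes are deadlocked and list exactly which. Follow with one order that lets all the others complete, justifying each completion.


Deadlocked set: task-3 and task-2.
Key observation: task-3 -> task-2 -> task-3 is a circular wait — nothing in it can go first; no other process is dragged down with it.
One completion order for the rest: task-8, task-4, task-0, task-6.
Walking it through:
  run task-8 (it waits on nothing); releases L19 and L16
  run task-4 (it waits on nothing); releases L20
  run task-0 (it waits on nothing); releases L3 and L13
  run task-6 (all its waits — L20 — are resolved); releases L7


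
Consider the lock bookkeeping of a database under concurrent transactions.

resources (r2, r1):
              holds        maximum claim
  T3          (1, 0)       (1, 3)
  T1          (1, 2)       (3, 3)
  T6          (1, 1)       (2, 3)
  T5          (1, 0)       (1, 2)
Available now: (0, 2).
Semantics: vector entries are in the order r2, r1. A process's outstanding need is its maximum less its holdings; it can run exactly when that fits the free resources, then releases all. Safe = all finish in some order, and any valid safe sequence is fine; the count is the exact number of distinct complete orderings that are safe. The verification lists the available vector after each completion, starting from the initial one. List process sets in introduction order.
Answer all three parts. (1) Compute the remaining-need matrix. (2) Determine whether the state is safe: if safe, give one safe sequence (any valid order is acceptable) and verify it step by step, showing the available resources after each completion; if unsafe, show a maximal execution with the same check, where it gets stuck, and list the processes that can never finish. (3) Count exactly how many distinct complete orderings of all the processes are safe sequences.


(1) Remaining need (order r2, r1):
  T3: (0, 3)
  T1: (2, 1)
  T6: (1, 2)
  T5: (0, 2)
(2) SAFE, for example via the order T5, T6, T3, T1.
Key observation: the order's first zero-slack moment is T5 ((0, 2) needed, (0, 2) free — a requested resource with nothing to spare).
Check, step by step:
  pool = (0, 2)
  run T5 (needs (0, 2), free (0, 2)); after release of (1, 0) the pool is (1, 2)
  run T6 (needs (1, 2), free (1, 2)); after release of (1, 1) the pool is (2, 3)
  run T3 (needs (0, 3), free (2, 3)); after release of (1, 0) the pool is (3, 3)
  run T1 (needs (2, 1), free (3, 3)); after release of (1, 2) the pool is (4, 5)
(3) Precisely 2 of the possible complete orderings are safe sequences.


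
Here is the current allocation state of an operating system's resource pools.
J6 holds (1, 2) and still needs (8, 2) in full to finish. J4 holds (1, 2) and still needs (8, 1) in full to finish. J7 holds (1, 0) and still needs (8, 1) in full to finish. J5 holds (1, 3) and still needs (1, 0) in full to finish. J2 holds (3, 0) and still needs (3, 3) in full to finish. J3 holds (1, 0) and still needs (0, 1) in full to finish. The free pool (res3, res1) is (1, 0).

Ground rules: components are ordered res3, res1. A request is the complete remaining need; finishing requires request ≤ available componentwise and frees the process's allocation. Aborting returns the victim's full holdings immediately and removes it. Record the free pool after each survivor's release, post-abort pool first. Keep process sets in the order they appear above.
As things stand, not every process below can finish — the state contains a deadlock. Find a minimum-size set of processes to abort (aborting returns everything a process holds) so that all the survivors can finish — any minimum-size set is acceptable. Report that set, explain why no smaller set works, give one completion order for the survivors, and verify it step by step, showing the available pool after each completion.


The answer: abort J4 and J7.
Key observation: J6 was stuck for good until J4 and J7 gave back (2, 2); in the order shown it finishes at step 4.
No one abort is enough; case by case: J6 alone leaves J4 blocked (short on res3); J4 alone leaves J6 blocked (short on res3); J7 alone leaves J6 blocked (short on res3); J5 alone leaves J6 blocked (short on res3); J2 alone leaves J6 blocked (short on res3); J3 alone leaves J6 blocked (short on res3).
The survivors complete as J3, J5, J2, J6. Verifying each step (starting from the post-abort pool):
  pool = (3, 2)
  J3 needs (0, 1) <= (3, 2) -> finishes; pool += (1, 0) = (4, 2)
  J5 needs (1, 0) <= (4, 2) -> finishes; pool += (1, 3) = (5, 5)
  J2 needs (3, 3) <= (5, 5) -> finishes; pool += (3, 0) = (8, 5)
  J6 needs (8, 2) <= (8, 5) -> finishes; pool += (1, 2) = (9, 7)


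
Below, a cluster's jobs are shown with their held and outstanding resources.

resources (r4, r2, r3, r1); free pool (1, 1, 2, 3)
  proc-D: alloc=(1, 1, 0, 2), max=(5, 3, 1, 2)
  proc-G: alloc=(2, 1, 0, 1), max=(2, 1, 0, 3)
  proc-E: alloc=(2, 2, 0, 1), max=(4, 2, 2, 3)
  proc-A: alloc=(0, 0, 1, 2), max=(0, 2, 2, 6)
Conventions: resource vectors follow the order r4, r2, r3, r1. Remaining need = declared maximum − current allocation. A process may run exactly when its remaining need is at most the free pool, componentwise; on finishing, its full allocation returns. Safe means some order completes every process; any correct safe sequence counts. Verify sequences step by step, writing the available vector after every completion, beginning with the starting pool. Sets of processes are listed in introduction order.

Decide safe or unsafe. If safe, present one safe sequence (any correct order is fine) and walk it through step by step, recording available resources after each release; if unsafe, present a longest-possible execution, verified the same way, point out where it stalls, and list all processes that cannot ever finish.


SAFE, for example via the order proc-G, proc-E, proc-A, proc-D.
Key observation: proc-E marks the first exact bind of the order: its need (2, 0, 2, 2) fits the free (3, 2, 2, 4) with zero slack on a requested resource.
Step-by-step check:
  pool = (1, 1, 2, 3)
  proc-G needs (0, 0, 0, 2) <= (1, 1, 2, 3) -> finishes; pool += (2, 1, 0, 1) = (3, 2, 2, 4)
  proc-E needs (2, 0, 2, 2) <= (3, 2, 2, 4) -> finishes; pool += (2, 2, 0, 1) = (5, 4, 2, 5)
  proc-A needs (0, 2, 1, 4) <= (5, 4, 2, 5) -> finishes; pool += (0, 0, 1, 2) = (5, 4, 3, 7)
  proc-D needs (4, 2, 1, 0) <= (5, 4, 3, 7) -> finishes; pool += (1, 1, 0, 2) = (6, 5, 3, 9)


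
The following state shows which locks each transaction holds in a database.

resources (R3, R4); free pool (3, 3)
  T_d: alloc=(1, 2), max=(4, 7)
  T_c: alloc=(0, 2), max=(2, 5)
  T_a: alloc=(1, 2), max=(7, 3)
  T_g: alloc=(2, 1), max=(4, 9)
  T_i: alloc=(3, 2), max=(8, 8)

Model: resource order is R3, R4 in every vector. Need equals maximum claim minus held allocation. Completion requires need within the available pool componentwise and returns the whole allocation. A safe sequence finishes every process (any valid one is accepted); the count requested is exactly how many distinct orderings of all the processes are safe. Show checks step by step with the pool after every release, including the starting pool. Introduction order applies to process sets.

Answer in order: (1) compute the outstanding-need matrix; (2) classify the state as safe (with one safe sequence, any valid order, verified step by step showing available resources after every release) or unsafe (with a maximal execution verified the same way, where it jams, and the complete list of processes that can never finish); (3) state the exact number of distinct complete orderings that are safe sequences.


(1) Outstanding need per process (order R3, R4):
  T_d: (3, 5)
  T_c: (2, 3)
  T_a: (6, 1)
  T_g: (2, 8)
  T_i: (5, 6)
(2) The state is UNSAFE.
Key observation: after T_c, T_d the pool peaks at (4, 7), and each blocked process is short somewhere: T_a on R3; T_g on R4; T_i on R3.
A maximal execution: T_c, T_d — then nothing else fits. Step-by-step check:
  pool = (3, 3)
  T_c needs (2, 3) <= (3, 3) -> finishes; pool += (0, 2) = (3, 5)
  T_d needs (3, 5) <= (3, 5) -> finishes; pool += (1, 2) = (4, 7)
  blocked: T_a wants (6, 1), pool (4, 7) — not enough R3
  blocked: T_g wants (2, 8), pool (4, 7) — not enough R4
  blocked: T_i wants (5, 6), pool (4, 7) — not enough R3
Never able to finish: T_a, T_g and T_i.
(3) Exactly 0 of the possible complete orderings are safe sequences.


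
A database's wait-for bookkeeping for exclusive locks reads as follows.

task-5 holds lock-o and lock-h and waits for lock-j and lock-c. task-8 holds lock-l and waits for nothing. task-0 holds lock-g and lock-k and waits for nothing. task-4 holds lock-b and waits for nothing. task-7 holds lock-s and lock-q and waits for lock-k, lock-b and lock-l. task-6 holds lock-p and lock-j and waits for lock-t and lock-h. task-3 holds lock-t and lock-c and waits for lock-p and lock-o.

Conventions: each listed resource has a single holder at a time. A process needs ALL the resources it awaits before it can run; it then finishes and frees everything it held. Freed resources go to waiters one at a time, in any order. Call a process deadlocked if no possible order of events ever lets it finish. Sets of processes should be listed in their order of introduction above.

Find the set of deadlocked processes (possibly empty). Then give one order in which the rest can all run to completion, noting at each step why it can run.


Deadlocked set: task-5, task-6 and task-3.
Key observation: the waits loop around task-5 -> task-6 -> task-5 with no way out; task-3 is caught in further circular waits.
The rest can finish in the order task-0, task-4, task-8, task-7.
Check, step by step:
  task-0: no waits; runs immediately, freeing lock-g and lock-k
  task-4: no waits; runs immediately, freeing lock-b
  task-8: no waits; runs immediately, freeing lock-l
  task-7: everything it awaited (lock-k, lock-b and lock-l) is free; runs, freeing lock-s and lock-q


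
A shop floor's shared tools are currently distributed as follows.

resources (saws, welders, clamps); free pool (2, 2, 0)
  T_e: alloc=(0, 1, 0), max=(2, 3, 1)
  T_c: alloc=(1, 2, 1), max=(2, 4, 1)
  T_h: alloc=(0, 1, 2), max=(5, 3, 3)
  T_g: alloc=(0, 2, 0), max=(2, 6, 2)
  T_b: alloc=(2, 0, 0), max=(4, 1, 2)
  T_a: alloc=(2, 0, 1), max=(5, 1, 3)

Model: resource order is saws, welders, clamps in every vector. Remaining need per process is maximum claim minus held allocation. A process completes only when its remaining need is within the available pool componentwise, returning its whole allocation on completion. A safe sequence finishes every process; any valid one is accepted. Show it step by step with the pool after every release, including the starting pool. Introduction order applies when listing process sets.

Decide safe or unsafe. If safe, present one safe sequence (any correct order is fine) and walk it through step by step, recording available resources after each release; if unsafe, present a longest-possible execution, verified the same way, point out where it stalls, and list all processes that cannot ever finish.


UNSAFE.
Key observation: after T_c, T_e the pool peaks at (3, 5, 1), and each blocked process is short somewhere: T_h on saws; T_g on clamps; T_b on clamps; T_a on clamps.
A maximal execution: T_c, T_e — then nothing else fits. Check, step by step:
  pool = (2, 2, 0)
  T_c needs (1, 2, 0) <= (2, 2, 0) -> finishes; pool += (1, 2, 1) = (3, 4, 1)
  T_e needs (2, 2, 1) <= (3, 4, 1) -> finishes; pool += (0, 1, 0) = (3, 5, 1)
  blocked: T_h wants (5, 2, 1), pool (3, 5, 1) — not enough saws
  blocked: T_g wants (2, 4, 2), pool (3, 5, 1) — not enough clamps
  blocked: T_b wants (2, 1, 2), pool (3, 5, 1) — not enough clamps
  blocked: T_a wants (3, 1, 2), pool (3, 5, 1) — not enough clamps
Never able to finish: T_h, T_g, T_b and T_a.


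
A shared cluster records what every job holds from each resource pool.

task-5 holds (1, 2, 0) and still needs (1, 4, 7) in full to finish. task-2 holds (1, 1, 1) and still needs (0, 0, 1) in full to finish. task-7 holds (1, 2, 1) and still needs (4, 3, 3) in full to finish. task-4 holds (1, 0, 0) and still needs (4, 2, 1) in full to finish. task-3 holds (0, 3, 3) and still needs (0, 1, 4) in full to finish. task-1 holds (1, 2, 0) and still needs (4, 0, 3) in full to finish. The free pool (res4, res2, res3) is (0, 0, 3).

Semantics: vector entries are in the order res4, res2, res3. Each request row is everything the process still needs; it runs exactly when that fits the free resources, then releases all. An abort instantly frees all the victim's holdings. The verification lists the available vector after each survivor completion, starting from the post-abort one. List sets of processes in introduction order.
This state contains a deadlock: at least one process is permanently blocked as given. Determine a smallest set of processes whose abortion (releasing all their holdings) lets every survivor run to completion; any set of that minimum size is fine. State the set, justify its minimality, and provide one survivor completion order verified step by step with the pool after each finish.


The answer: abort task-7 and task-1.
Key observation: no ordering could ever have run task-4 before the abort of task-7 and task-1; with (2, 4, 1) back in the pool it fits at step 4.
No one abort is enough; case by case: task-5 alone leaves task-7 blocked (short on res4); task-2 alone leaves task-7 blocked (short on res4); task-7 alone leaves task-4 blocked (short on res4); task-4 alone leaves task-7 blocked (short on res4); task-3 alone leaves task-7 blocked (short on res4); task-1 alone leaves task-7 blocked (short on res4).
The survivors complete as task-3, task-2, task-5, task-4. Verifying each step (starting from the post-abort pool):
  pool = (2, 4, 4)
  run task-3 (needs (0, 1, 4), free (2, 4, 4)); after release of (0, 3, 3) the pool is (2, 7, 7)
  run task-2 (needs (0, 0, 1), free (2, 7, 7)); after release of (1, 1, 1) the pool is (3, 8, 8)
  run task-5 (needs (1, 4, 7), free (3, 8, 8)); after release of (1, 2, 0) the pool is (4, 10, 8)
  run task-4 (needs (4, 2, 1), free (4, 10, 8)); after release of (1, 0, 0) the pool is (5, 10, 8)


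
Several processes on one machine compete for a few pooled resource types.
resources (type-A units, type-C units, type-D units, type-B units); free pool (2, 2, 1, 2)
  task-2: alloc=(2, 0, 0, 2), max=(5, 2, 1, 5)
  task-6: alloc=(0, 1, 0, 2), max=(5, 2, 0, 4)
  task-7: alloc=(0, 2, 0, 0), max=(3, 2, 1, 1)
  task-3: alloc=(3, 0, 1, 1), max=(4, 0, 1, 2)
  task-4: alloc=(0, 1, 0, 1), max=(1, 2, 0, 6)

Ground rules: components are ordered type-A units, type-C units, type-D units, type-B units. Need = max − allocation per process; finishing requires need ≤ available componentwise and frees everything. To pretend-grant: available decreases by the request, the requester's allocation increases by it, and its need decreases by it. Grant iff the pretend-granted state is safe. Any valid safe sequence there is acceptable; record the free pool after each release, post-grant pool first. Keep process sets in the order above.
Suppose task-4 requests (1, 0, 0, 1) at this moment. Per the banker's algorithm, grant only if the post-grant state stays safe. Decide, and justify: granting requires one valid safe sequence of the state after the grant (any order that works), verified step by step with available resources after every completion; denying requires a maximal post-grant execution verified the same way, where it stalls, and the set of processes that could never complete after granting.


DENY: after the grant no complete ordering would exist.
Key observation: after task-3, task-7 the pool peaks at (4, 4, 2, 2), and each blocked process is short somewhere: task-2 on type-B units; task-6 on type-A units; task-4 on type-B units.
On the post-grant state, task-3, task-7 is a maximal run — nothing extends it. Step-by-step check:
  pool = (1, 2, 1, 1)
  run task-3 (needs (1, 0, 0, 1), free (1, 2, 1, 1)); after release of (3, 0, 1, 1) the pool is (4, 2, 2, 2)
  run task-7 (needs (3, 0, 1, 1), free (4, 2, 2, 2)); after release of (0, 2, 0, 0) the pool is (4, 4, 2, 2)
  task-2 cannot run: need (3, 2, 1, 3) vs free (4, 4, 2, 2) (insufficient type-B units)
  task-6 cannot run: need (5, 1, 0, 2) vs free (4, 4, 2, 2) (insufficient type-A units)
  task-4 cannot run: need (0, 1, 0, 4) vs free (4, 4, 2, 2) (insufficient type-B units)
Post-grant, the permanently blocked set is task-2, task-6 and task-4.
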